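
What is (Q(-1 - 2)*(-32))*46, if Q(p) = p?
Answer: 4416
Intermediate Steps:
(Q(-1 - 2)*(-32))*46 = ((-1 - 2)*(-32))*46 = -3*(-32)*46 = 96*46 = 4416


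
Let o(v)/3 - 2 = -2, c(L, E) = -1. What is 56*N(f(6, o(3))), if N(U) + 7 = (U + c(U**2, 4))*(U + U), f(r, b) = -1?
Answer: -168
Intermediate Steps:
o(v) = 0 (o(v) = 6 + 3*(-2) = 6 - 6 = 0)
N(U) = -7 + 2*U*(-1 + U) (N(U) = -7 + (U - 1)*(U + U) = -7 + (-1 + U)*(2*U) = -7 + 2*U*(-1 + U))
56*N(f(6, o(3))) = 56*(-7 - 2*(-1) + 2*(-1)**2) = 56*(-7 + 2 + 2*1) = 56*(-7 + 2 + 2) = 56*(-3) = -168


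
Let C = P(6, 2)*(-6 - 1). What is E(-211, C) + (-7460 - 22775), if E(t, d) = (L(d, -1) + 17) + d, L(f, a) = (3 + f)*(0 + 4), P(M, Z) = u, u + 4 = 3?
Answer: -30171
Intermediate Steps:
u = -1 (u = -4 + 3 = -1)
P(M, Z) = -1
L(f, a) = 12 + 4*f (L(f, a) = (3 + f)*4 = 12 + 4*f)
C = 7 (C = -(-6 - 1) = -1*(-7) = 7)
E(t, d) = 29 + 5*d (E(t, d) = ((12 + 4*d) + 17) + d = (29 + 4*d) + d = 29 + 5*d)
E(-211, C) + (-7460 - 22775) = (29 + 5*7) + (-7460 - 22775) = (29 + 35) - 30235 = 64 - 30235 = -30171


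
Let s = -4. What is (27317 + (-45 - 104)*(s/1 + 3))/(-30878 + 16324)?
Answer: -13733/7277 ≈ -1.8872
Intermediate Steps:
(27317 + (-45 - 104)*(s/1 + 3))/(-30878 + 16324) = (27317 + (-45 - 104)*(-4/1 + 3))/(-30878 + 16324) = (27317 - 149*(1*(-4) + 3))/(-14554) = (27317 - 149*(-4 + 3))*(-1/14554) = (27317 - 149*(-1))*(-1/14554) = (27317 + 149)*(-1/14554) = 27466*(-1/14554) = -13733/7277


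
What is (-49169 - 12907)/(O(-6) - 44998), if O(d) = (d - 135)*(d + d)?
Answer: 31038/21653 ≈ 1.4334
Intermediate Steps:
O(d) = 2*d*(-135 + d) (O(d) = (-135 + d)*(2*d) = 2*d*(-135 + d))
(-49169 - 12907)/(O(-6) - 44998) = (-49169 - 12907)/(2*(-6)*(-135 - 6) - 44998) = -62076/(2*(-6)*(-141) - 44998) = -62076/(1692 - 44998) = -62076/(-43306) = -62076*(-1/43306) = 31038/21653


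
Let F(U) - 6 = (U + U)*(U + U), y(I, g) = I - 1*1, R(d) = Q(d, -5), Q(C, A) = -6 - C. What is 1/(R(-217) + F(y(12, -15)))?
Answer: 1/701 ≈ 0.0014265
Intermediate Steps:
R(d) = -6 - d
y(I, g) = -1 + I (y(I, g) = I - 1 = -1 + I)
F(U) = 6 + 4*U² (F(U) = 6 + (U + U)*(U + U) = 6 + (2*U)*(2*U) = 6 + 4*U²)
1/(R(-217) + F(y(12, -15))) = 1/((-6 - 1*(-217)) + (6 + 4*(-1 + 12)²)) = 1/((-6 + 217) + (6 + 4*11²)) = 1/(211 + (6 + 4*121)) = 1/(211 + (6 + 484)) = 1/(211 + 490) = 1/701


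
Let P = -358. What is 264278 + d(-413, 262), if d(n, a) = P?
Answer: 263920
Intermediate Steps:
d(n, a) = -358
264278 + d(-413, 262) = 264278 - 358 = 263920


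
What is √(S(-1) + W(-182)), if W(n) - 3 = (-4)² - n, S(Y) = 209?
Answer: √410 ≈ 20.248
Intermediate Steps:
W(n) = 19 - n (W(n) = 3 + ((-4)² - n) = 3 + (16 - n) = 19 - n)
√(S(-1) + W(-182)) = √(209 + (19 - 1*(-182))) = √(209 + (19 + 182)) = √(209 + 201) = √410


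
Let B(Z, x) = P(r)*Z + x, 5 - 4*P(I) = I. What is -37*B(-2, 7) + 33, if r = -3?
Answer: -78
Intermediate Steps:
P(I) = 5/4 - I/4
B(Z, x) = x + 2*Z (B(Z, x) = (5/4 - ¼*(-3))*Z + x = (5/4 + ¾)*Z + x = 2*Z + x = x + 2*Z)
-37*B(-2, 7) + 33 = -37*(7 + 2*(-2)) + 33 = -37*(7 - 4) + 33 = -37*3 + 33 = -111 + 33 = -78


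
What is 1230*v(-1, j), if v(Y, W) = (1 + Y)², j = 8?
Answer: 0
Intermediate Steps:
1230*v(-1, j) = 1230*(1 - 1)² = 1230*0² = 1230*0 = 0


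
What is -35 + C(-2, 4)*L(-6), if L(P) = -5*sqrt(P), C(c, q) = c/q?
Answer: -35 + 5*I*sqrt(6)/2 ≈ -35.0 + 6.1237*I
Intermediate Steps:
-35 + C(-2, 4)*L(-6) = -35 + (-2/4)*(-5*I*sqrt(6)) = -35 + (-2*1/4)*(-5*I*sqrt(6)) = -35 - (-5)*I*sqrt(6)/2 = -35 + 5*I*sqrt(6)/2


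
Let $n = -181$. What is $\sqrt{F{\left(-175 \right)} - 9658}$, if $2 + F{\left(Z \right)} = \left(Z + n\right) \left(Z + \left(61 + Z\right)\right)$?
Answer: $2 \sqrt{23306} \approx 305.33$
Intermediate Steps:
$F{\left(Z \right)} = -2 + \left(-181 + Z\right) \left(61 + 2 Z\right)$ ($F{\left(Z \right)} = -2 + \left(Z - 181\right) \left(Z + \left(61 + Z\right)\right) = -2 + \left(-181 + Z\right) \left(61 + 2 Z\right)$)
$\sqrt{F{\left(-175 \right)} - 9658} = \sqrt{\left(-11043 - -52675 + 2 \left(-175\right)^{2}\right) - 9658} = \sqrt{\left(-11043 + 52675 + 2 \cdot 30625\right) - 9658} = \sqrt{\left(-11043 + 52675 + 61250\right) - 9658} = \sqrt{102882 - 9658} = \sqrt{93224} = 2 \sqrt{23306}$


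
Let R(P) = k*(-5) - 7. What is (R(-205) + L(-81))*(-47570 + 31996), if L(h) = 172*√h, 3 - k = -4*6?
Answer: 2211508 - 24108552*I ≈ 2.2115e+6 - 2.4109e+7*I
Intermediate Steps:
k = 27 (k = 3 - (-4)*6 = 3 - 1*(-24) = 3 + 24 = 27)
R(P) = -142 (R(P) = 27*(-5) - 7 = -135 - 7 = -142)
(R(-205) + L(-81))*(-47570 + 31996) = (-142 + 172*√(-81))*(-47570 + 31996) = (-142 + 172*(9*I))*(-15574) = (-142 + 1548*I)*(-15574) = 2211508 - 24108552*I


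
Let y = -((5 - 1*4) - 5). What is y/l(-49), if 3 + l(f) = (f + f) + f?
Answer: -2/75 ≈ -0.026667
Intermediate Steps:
l(f) = -3 + 3*f (l(f) = -3 + ((f + f) + f) = -3 + (2*f + f) = -3 + 3*f)
y = 4 (y = -((5 - 4) - 5) = -(1 - 5) = -1*(-4) = 4)
y/l(-49) = 4/(-3 + 3*(-49)) = 4/(-3 - 147) = 4/(-150) = 4*(-1/150) = -2/75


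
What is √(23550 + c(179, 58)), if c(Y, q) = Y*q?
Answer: 2*√8483 ≈ 184.21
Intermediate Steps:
√(23550 + c(179, 58)) = √(23550 + 179*58) = √(23550 + 10382) = √33932 = 2*√8483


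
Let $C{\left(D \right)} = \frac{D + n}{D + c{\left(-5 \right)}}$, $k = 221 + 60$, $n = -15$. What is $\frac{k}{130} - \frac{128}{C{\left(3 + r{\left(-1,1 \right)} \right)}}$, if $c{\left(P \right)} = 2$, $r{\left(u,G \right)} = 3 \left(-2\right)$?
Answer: $- \frac{5791}{1170} \approx -4.9496$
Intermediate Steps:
$r{\left(u,G \right)} = -6$
$k = 281$
$C{\left(D \right)} = \frac{-15 + D}{2 + D}$ ($C{\left(D \right)} = \frac{D - 15}{D + 2} = \frac{-15 + D}{2 + D}$)
$\frac{k}{130} - \frac{128}{C{\left(3 + r{\left(-1,1 \right)} \right)}} = \frac{281}{130} - \frac{128}{\frac{1}{2 + \left(3 - 6\right)} \left(-15 + \left(3 - 6\right)\right)} = 281 \cdot \frac{1}{130} - \frac{128}{\frac{1}{2 - 3} \left(-15 - 3\right)} = \frac{281}{130} - \frac{128}{\frac{1}{-1} \left(-18\right)} = \frac{281}{130} - \frac{128}{\left(-1\right) \left(-18\right)} = \frac{281}{130} - \frac{128}{18} = \frac{281}{130} - \frac{64}{9} = - \frac{5791}{1170}$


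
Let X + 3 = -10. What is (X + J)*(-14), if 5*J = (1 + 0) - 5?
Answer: 966/5 ≈ 193.20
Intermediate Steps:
X = -13 (X = -3 - 10 = -13)
J = -4/5 (J = ((1 + 0) - 5)/5 = (1 - 5)/5 = (1/5)*(-4) = -4/5 ≈ -0.80000)
(X + J)*(-14) = (-13 - 4/5)*(-14) = -69/5*(-14) = 966/5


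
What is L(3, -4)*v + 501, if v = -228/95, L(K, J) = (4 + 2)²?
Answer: 2073/5 ≈ 414.60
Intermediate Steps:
L(K, J) = 36 (L(K, J) = 6² = 36)
v = -12/5 (v = -228*1/95 = -12/5 ≈ -2.4000)
L(3, -4)*v + 501 = 36*(-12/5) + 501 = -432/5 + 501 = 2073/5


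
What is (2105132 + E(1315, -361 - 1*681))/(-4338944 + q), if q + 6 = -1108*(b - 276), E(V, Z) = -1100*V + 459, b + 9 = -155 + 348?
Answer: -219697/1412338 ≈ -0.15556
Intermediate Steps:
b = 184 (b = -9 + (-155 + 348) = -9 + 193 = 184)
E(V, Z) = 459 - 1100*V
q = 101930 (q = -6 - 1108*(184 - 276) = -6 - 1108*(-92) = -6 + 101936 = 101930)
(2105132 + E(1315, -361 - 1*681))/(-4338944 + q) = (2105132 + (459 - 1100*1315))/(-4338944 + 101930) = (2105132 + (459 - 1446500))/(-4237014) = (2105132 - 1446041)*(-1/4237014) = 659091*(-1/4237014) = -219697/1412338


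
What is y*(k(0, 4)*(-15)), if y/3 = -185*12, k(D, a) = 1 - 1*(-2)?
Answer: 299700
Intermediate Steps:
k(D, a) = 3 (k(D, a) = 1 + 2 = 3)
y = -6660 (y = 3*(-185*12) = 3*(-2220) = -6660)
y*(k(0, 4)*(-15)) = -19980*(-15) = -6660*(-45) = 299700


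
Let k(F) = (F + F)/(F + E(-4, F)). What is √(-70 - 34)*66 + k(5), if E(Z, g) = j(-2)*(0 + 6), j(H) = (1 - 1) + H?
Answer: -10/7 + 132*I*√26 ≈ -1.4286 + 673.07*I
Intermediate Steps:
j(H) = H (j(H) = 0 + H = H)
E(Z, g) = -12 (E(Z, g) = -2*(0 + 6) = -2*6 = -12)
k(F) = 2*F/(-12 + F) (k(F) = (F + F)/(F - 12) = (2*F)/(-12 + F) = 2*F/(-12 + F))
√(-70 - 34)*66 + k(5) = √(-70 - 34)*66 + 2*5/(-12 + 5) = √(-104)*66 + 2*5/(-7) = (2*I*√26)*66 + 2*5*(-⅐) = 132*I*√26 - 10/7 = -10/7 + 132*I*√26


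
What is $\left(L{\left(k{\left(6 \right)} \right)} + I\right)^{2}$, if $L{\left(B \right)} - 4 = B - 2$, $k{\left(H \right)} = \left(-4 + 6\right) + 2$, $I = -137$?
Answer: $17161$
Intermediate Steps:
$k{\left(H \right)} = 4$ ($k{\left(H \right)} = 2 + 2 = 4$)
$L{\left(B \right)} = 2 + B$ ($L{\left(B \right)} = 4 + \left(B - 2\right) = 4 + \left(-2 + B\right) = 2 + B$)
$\left(L{\left(k{\left(6 \right)} \right)} + I\right)^{2} = \left(\left(2 + 4\right) - 137\right)^{2} = \left(6 - 137\right)^{2} = \left(-131\right)^{2} = 17161$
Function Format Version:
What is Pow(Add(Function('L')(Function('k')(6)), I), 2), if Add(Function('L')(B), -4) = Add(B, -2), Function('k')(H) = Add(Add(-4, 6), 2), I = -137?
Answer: 17161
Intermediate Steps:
Function('k')(H) = 4 (Function('k')(H) = Add(2, 2) = 4)
Function('L')(B) = Add(2, B) (Function('L')(B) = Add(4, Add(B, -2)) = Add(4, Add(-2, B)) = Add(2, B))
Pow(Add(Function('L')(Function('k')(6)), I), 2) = Pow(Add(Add(2, 4), -137), 2) = Pow(Add(6, -137), 2) = Pow(-131, 2) = 17161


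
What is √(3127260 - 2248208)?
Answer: 2*√219763 ≈ 937.58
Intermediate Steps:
√(3127260 - 2248208) = √879052 = 2*√219763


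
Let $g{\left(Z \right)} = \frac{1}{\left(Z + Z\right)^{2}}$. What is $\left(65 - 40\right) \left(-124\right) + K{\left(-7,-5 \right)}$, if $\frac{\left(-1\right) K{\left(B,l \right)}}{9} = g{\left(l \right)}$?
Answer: $- \frac{310009}{100} \approx -3100.1$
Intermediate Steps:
$g{\left(Z \right)} = \frac{1}{4 Z^{2}}$ ($g{\left(Z \right)} = \frac{1}{\left(2 Z\right)^{2}} = \frac{1}{4 Z^{2}}$)
$K{\left(B,l \right)} = - \frac{9}{4 l^{2}}$ ($K{\left(B,l \right)} = - 9 \frac{1}{4 l^{2}} = - \frac{9}{4 l^{2}}$)
$\left(65 - 40\right) \left(-124\right) + K{\left(-7,-5 \right)} = \left(65 - 40\right) \left(-124\right) - \frac{9}{4 \cdot 25} = 25 \left(-124\right) - \frac{9}{100} = -3100 - \frac{9}{100} = - \frac{310009}{100}$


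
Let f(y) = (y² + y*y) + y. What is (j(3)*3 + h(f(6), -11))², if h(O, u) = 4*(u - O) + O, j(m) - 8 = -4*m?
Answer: 84100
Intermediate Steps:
j(m) = 8 - 4*m
f(y) = y + 2*y² (f(y) = (y² + y²) + y = 2*y² + y = y + 2*y²)
h(O, u) = -3*O + 4*u (h(O, u) = (-4*O + 4*u) + O = -3*O + 4*u)
(j(3)*3 + h(f(6), -11))² = ((8 - 4*3)*3 + (-18*(1 + 2*6) + 4*(-11)))² = ((8 - 12)*3 + (-18*(1 + 12) - 44))² = (-4*3 + (-18*13 - 44))² = (-12 + (-3*78 - 44))² = (-12 + (-234 - 44))² = (-12 - 278)² = (-290)² = 84100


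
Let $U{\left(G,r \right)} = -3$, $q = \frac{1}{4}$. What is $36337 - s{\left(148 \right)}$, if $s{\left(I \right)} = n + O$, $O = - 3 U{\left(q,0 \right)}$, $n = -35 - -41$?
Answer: $36322$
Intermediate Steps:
$n = 6$ ($n = -35 + 41 = 6$)
$q = \frac{1}{4} \approx 0.25$
$O = 9$ ($O = \left(-3\right) \left(-3\right) = 9$)
$s{\left(I \right)} = 15$ ($s{\left(I \right)} = 6 + 9 = 15$)
$36337 - s{\left(148 \right)} = 36337 - 15 = 36322$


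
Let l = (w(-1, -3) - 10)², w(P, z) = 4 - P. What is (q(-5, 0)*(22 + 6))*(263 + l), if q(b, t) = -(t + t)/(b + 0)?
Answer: 0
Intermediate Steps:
q(b, t) = -2*t/b
l = 25 (l = ((4 - 1*(-1)) - 10)² = ((4 + 1) - 10)² = (5 - 10)² = (-5)² = 25)
(q(-5, 0)*(22 + 6))*(263 + l) = ((-2*0/(-5))*(22 + 6))*(263 + 25) = (-2*0*(-⅕)*28)*288 = (0*28)*288 = 0*288 = 0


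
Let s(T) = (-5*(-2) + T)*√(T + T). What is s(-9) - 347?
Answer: -347 + 3*I*√2 ≈ -347.0 + 4.2426*I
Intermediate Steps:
s(T) = √2*√T*(10 + T) (s(T) = (10 + T)*√(2*T) = (10 + T)*(√2*√T) = √2*√T*(10 + T))
s(-9) - 347 = √2*√(-9)*(10 - 9) - 347 = √2*(3*I)*1 - 347 = 3*I*√2 - 347 = -347 + 3*I*√2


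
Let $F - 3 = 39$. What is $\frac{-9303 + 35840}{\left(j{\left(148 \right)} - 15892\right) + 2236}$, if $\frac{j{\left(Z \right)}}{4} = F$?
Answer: $- \frac{26537}{13488} \approx -1.9675$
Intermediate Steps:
$F = 42$ ($F = 3 + 39 = 42$)
$j{\left(Z \right)} = 168$ ($j{\left(Z \right)} = 4 \cdot 42 = 168$)
$\frac{-9303 + 35840}{\left(j{\left(148 \right)} - 15892\right) + 2236} = \frac{-9303 + 35840}{\left(168 - 15892\right) + 2236} = \frac{26537}{-15724 + 2236} = \frac{26537}{-13488} = 26537 \left(- \frac{1}{13488}\right) = - \frac{26537}{13488}$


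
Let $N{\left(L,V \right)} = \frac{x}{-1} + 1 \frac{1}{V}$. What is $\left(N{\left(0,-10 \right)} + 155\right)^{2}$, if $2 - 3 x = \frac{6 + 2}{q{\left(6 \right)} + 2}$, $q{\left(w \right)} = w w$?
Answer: $\frac{7735730209}{324900} \approx 23810.0$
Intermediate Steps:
$q{\left(w \right)} = w^{2}$
$x = \frac{34}{57}$ ($x = \frac{2}{3} - \frac{\left(6 + 2\right) \frac{1}{6^{2} + 2}}{3} = \frac{2}{3} - \frac{8 \frac{1}{36 + 2}}{3} = \frac{2}{3} - \frac{8 \cdot \frac{1}{38}}{3} = \frac{2}{3} - \frac{4}{57} = \frac{34}{57} \approx 0.59649$)
$N{\left(L,V \right)} = - \frac{34}{57} + \frac{1}{V}$ ($N{\left(L,V \right)} = \frac{34}{57 \left(-1\right)} + 1 \frac{1}{V} = \frac{34}{57} \left(-1\right) + \frac{1}{V} = - \frac{34}{57} + \frac{1}{V}$)
$\left(N{\left(0,-10 \right)} + 155\right)^{2} = \left(\left(- \frac{34}{57} + \frac{1}{-10}\right) + 155\right)^{2} = \left(\left(- \frac{34}{57} - \frac{1}{10}\right) + 155\right)^{2} = \left(- \frac{397}{570} + 155\right)^{2} = \left(\frac{87953}{570}\right)^{2} = \frac{7735730209}{324900}$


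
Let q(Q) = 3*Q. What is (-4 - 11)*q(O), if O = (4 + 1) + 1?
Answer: -270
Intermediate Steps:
O = 6 (O = 5 + 1 = 6)
(-4 - 11)*q(O) = (-4 - 11)*(3*6) = -15*18 = -270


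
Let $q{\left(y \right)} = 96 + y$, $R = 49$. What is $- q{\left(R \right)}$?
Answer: $-145$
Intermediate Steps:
$- q{\left(R \right)} = - (96 + 49) = \left(-1\right) 145 = -145$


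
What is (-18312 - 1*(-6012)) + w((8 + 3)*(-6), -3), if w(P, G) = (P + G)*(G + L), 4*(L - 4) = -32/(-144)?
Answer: -74237/6 ≈ -12373.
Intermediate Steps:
L = 73/18 (L = 4 + (-32/(-144))/4 = 4 + (-32*(-1/144))/4 = 4 + (1/4)*(2/9) = 4 + 1/18 = 73/18 ≈ 4.0556)
w(P, G) = (73/18 + G)*(G + P) (w(P, G) = (P + G)*(G + 73/18) = (G + P)*(73/18 + G) = (73/18 + G)*(G + P))
(-18312 - 1*(-6012)) + w((8 + 3)*(-6), -3) = (-18312 - 1*(-6012)) + ((-3)**2 + (73/18)*(-3) + 73*((8 + 3)*(-6))/18 - 3*(8 + 3)*(-6)) = (-18312 + 6012) + (9 - 73/6 + 73*(11*(-6))/18 - 33*(-6)) = -12300 + (9 - 73/6 + (73/18)*(-66) - 3*(-66)) = -12300 + (9 - 73/6 - 803/3 + 198) = -12300 - 437/6 = -74237/6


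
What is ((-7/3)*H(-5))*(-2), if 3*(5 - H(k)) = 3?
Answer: 56/3 ≈ 18.667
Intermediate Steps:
H(k) = 4 (H(k) = 5 - 1/3*3 = 5 - 1 = 4)
((-7/3)*H(-5))*(-2) = (-7/3*4)*(-2) = (-7*1/3*4)*(-2) = -7/3*4*(-2) = -28/3*(-2) = 56/3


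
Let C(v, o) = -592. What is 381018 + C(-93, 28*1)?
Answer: 380426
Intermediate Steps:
381018 + C(-93, 28*1) = 381018 - 592 = 380426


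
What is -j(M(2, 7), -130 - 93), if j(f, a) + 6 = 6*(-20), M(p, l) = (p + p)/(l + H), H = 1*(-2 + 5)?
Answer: 126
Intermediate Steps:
H = 3 (H = 1*3 = 3)
M(p, l) = 2*p/(3 + l) (M(p, l) = (p + p)/(l + 3) = (2*p)/(3 + l) = 2*p/(3 + l))
j(f, a) = -126 (j(f, a) = -6 + 6*(-20) = -6 - 120 = -126)
-j(M(2, 7), -130 - 93) = -1*(-126) = 126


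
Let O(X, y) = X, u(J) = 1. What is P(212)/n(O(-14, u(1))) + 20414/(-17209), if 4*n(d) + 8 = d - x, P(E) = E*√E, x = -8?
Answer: -20414/17209 - 848*√53/7 ≈ -883.12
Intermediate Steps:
P(E) = E^(3/2)
n(d) = d/4 (n(d) = -2 + (d - 1*(-8))/4 = -2 + (d + 8)/4 = -2 + (8 + d)/4 = -2 + (2 + d/4) = d/4)
P(212)/n(O(-14, u(1))) + 20414/(-17209) = 212^(3/2)/(((¼)*(-14))) + 20414/(-17209) = (424*√53)/(-7/2) + 20414*(-1/17209) = (424*√53)*(-2/7) - 20414/17209 = -848*√53/7 - 20414/17209 = -20414/17209 - 848*√53/7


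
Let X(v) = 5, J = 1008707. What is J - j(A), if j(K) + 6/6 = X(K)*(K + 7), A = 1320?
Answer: 1002073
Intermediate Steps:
j(K) = 34 + 5*K (j(K) = -1 + 5*(K + 7) = -1 + 5*(7 + K) = -1 + (35 + 5*K) = 34 + 5*K)
J - j(A) = 1008707 - (34 + 5*1320) = 1008707 - (34 + 6600) = 1008707 - 1*6634 = 1008707 - 6634 = 1002073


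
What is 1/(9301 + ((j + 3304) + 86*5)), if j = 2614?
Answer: 1/15649 ≈ 6.3902e-5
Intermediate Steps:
1/(9301 + ((j + 3304) + 86*5)) = 1/(9301 + ((2614 + 3304) + 86*5)) = 1/(9301 + (5918 + 430)) = 1/(9301 + 6348) = 1/15649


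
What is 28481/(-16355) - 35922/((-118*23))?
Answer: 255103438/22193735 ≈ 11.494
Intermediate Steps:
28481/(-16355) - 35922/((-118*23)) = 28481*(-1/16355) - 35922/(-2714) = -28481/16355 - 35922*(-1/2714) = -28481/16355 + 17961/1357 = 255103438/22193735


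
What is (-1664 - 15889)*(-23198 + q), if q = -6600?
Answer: 523044294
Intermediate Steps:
(-1664 - 15889)*(-23198 + q) = (-1664 - 15889)*(-23198 - 6600) = -17553*(-29798) = 523044294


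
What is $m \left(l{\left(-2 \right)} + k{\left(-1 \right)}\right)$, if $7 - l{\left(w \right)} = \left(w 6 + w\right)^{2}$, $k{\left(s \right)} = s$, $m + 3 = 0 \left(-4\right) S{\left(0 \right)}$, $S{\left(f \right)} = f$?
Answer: $570$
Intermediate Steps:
$m = -3$ ($m = -3 + 0 \left(-4\right) 0 = -3 + 0 \cdot 0 = -3 + 0 = -3$)
$l{\left(w \right)} = 7 - 49 w^{2}$ ($l{\left(w \right)} = 7 - \left(w 6 + w\right)^{2} = 7 - \left(6 w + w\right)^{2} = 7 - \left(7 w\right)^{2} = 7 - 49 w^{2}$)
$m \left(l{\left(-2 \right)} + k{\left(-1 \right)}\right) = - 3 \left(\left(7 - 49 \left(-2\right)^{2}\right) - 1\right) = - 3 \left(\left(7 - 196\right) - 1\right) = - 3 \left(-189 - 1\right) = \left(-3\right) \left(-190\right) = 570$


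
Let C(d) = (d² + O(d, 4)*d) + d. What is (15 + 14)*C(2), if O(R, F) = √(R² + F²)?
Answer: 174 + 116*√5 ≈ 433.38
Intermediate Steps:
O(R, F) = √(F² + R²)
C(d) = d + d² + d*√(16 + d²) (C(d) = (d² + √(4² + d²)*d) + d = (d² + √(16 + d²)*d) + d = (d² + d*√(16 + d²)) + d = d + d² + d*√(16 + d²))
(15 + 14)*C(2) = (15 + 14)*(2*(1 + 2 + √(16 + 2²))) = 29*(2*(1 + 2 + √(16 + 4))) = 29*(2*(1 + 2 + √20)) = 29*(2*(1 + 2 + 2*√5)) = 29*(2*(3 + 2*√5)) = 29*(6 + 4*√5) = 174 + 116*√5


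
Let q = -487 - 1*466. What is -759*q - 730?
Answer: 722597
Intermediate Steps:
q = -953 (q = -487 - 466 = -953)
-759*q - 730 = -759*(-953) - 730 = 723327 - 730 = 722597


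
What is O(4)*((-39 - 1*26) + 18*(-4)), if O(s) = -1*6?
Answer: 822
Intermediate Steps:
O(s) = -6
O(4)*((-39 - 1*26) + 18*(-4)) = -6*((-39 - 1*26) + 18*(-4)) = -6*((-39 - 26) - 72) = -6*(-65 - 72) = -6*(-137) = 822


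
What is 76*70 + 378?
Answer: 5698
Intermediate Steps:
76*70 + 378 = 5320 + 378 = 5698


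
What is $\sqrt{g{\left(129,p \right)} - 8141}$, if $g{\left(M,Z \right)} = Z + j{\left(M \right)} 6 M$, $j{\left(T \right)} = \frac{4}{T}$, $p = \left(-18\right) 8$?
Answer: $i \sqrt{8261} \approx 90.89 i$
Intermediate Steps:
$p = -144$
$g{\left(M,Z \right)} = 24 + Z$ ($g{\left(M,Z \right)} = Z + \frac{4}{M} 6 M = Z + \frac{24}{M} M = Z + 24 = 24 + Z$)
$\sqrt{g{\left(129,p \right)} - 8141} = \sqrt{\left(24 - 144\right) - 8141} = \sqrt{-120 - 8141} = \sqrt{-8261} = i \sqrt{8261}$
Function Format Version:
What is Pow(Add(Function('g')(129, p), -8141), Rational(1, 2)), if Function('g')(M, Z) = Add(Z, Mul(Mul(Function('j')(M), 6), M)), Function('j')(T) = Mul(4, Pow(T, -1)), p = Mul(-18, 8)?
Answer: Mul(I, Pow(8261, Rational(1, 2))) ≈ Mul(90.890, I)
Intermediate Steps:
p = -144
Function('g')(M, Z) = Add(24, Z) (Function('g')(M, Z) = Add(Z, Mul(Mul(Mul(4, Pow(M, -1)), 6), M)) = Add(Z, Mul(Mul(24, Pow(M, -1)), M)) = Add(Z, 24) = Add(24, Z))
Pow(Add(Function('g')(129, p), -8141), Rational(1, 2)) = Pow(Add(Add(24, -144), -8141), Rational(1, 2)) = Pow(Add(-120, -8141), Rational(1, 2)) = Pow(-8261, Rational(1, 2)) = Mul(I, Pow(8261, Rational(1, 2)))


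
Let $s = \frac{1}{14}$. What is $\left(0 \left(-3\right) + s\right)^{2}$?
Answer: $\frac{1}{196} \approx 0.005102$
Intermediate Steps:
$s = \frac{1}{14} \approx 0.071429$
$\left(0 \left(-3\right) + s\right)^{2} = \left(0 \left(-3\right) + \frac{1}{14}\right)^{2} = \left(0 + \frac{1}{14}\right)^{2} = \left(\frac{1}{14}\right)^{2} = \frac{1}{196}$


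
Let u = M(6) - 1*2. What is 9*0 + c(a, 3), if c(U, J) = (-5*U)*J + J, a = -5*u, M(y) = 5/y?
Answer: -169/2 ≈ -84.500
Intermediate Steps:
u = -7/6 (u = 5/6 - 1*2 = 5*(⅙) - 2 = ⅚ - 2 = -7/6 ≈ -1.1667)
a = 35/6 (a = -5*(-7/6) = 35/6 ≈ 5.8333)
c(U, J) = J - 5*J*U (c(U, J) = -5*J*U + J = J - 5*J*U)
9*0 + c(a, 3) = 9*0 + 3*(1 - 5*35/6) = 0 + 3*(1 - 175/6) = 0 + 3*(-169/6) = 0 - 169/2 = -169/2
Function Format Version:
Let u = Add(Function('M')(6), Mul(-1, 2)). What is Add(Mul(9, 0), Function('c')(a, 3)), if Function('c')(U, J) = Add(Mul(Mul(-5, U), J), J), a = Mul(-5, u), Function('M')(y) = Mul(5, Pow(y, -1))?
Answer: Rational(-169, 2) ≈ -84.500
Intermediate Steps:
u = Rational(-7, 6) (u = Add(Mul(5, Pow(6, -1)), Mul(-1, 2)) = Add(Mul(5, Rational(1, 6)), -2) = Add(Rational(5, 6), -2) = Rational(-7, 6) ≈ -1.1667)
a = Rational(35, 6) (a = Mul(-5, Rational(-7, 6)) = Rational(35, 6) ≈ 5.8333)
Function('c')(U, J) = Add(J, Mul(-5, J, U)) (Function('c')(U, J) = Add(Mul(-5, J, U), J) = Add(J, Mul(-5, J, U)))
Add(Mul(9, 0), Function('c')(a, 3)) = Add(Mul(9, 0), Mul(3, Add(1, Mul(-5, Rational(35, 6))))) = Add(0, Mul(3, Add(1, Rational(-175, 6)))) = Add(0, Mul(3, Rational(-169, 6))) = Add(0, Rational(-169, 2)) = Rational(-169, 2)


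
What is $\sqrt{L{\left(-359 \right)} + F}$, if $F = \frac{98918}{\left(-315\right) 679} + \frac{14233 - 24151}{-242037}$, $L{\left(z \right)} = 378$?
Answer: $\frac{\sqrt{28327472166616560530}}{273905205} \approx 19.431$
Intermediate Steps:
$F = - \frac{2424500504}{5752009305}$ ($F = \frac{98918}{-213885} - - \frac{1102}{26893} = 98918 \left(- \frac{1}{213885}\right) + \frac{1102}{26893} = - \frac{98918}{213885} + \frac{1102}{26893} = - \frac{2424500504}{5752009305} \approx -0.4215$)
$\sqrt{L{\left(-359 \right)} + F} = \sqrt{378 - \frac{2424500504}{5752009305}} = \sqrt{\frac{2171835016786}{5752009305}} = \frac{\sqrt{28327472166616560530}}{273905205}$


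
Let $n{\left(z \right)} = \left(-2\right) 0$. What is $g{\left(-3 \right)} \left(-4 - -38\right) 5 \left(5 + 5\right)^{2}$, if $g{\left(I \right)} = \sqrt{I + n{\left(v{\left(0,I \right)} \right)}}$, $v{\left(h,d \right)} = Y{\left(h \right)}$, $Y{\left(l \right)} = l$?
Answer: $17000 i \sqrt{3} \approx 29445.0 i$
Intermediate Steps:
$v{\left(h,d \right)} = h$
$n{\left(z \right)} = 0$
$g{\left(I \right)} = \sqrt{I}$ ($g{\left(I \right)} = \sqrt{I + 0} = \sqrt{I}$)
$g{\left(-3 \right)} \left(-4 - -38\right) 5 \left(5 + 5\right)^{2} = \sqrt{-3} \left(-4 - -38\right) 5 \left(5 + 5\right)^{2} = i \sqrt{3} \left(-4 + 38\right) 5 \cdot 10^{2} = i \sqrt{3} \cdot 34 \cdot 5 \cdot 100 = 34 i \sqrt{3} \cdot 500 = 17000 i \sqrt{3}$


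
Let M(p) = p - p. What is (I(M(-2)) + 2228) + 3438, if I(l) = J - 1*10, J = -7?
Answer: 5649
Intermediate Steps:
M(p) = 0
I(l) = -17 (I(l) = -7 - 1*10 = -7 - 10 = -17)
(I(M(-2)) + 2228) + 3438 = (-17 + 2228) + 3438 = 2211 + 3438 = 5649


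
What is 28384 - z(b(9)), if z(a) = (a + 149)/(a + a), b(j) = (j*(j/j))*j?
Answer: 2298989/81 ≈ 28383.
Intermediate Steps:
b(j) = j**2 (b(j) = (j*1)*j = j*j = j**2)
z(a) = (149 + a)/(2*a) (z(a) = (149 + a)/((2*a)) = (149 + a)*(1/(2*a)) = (149 + a)/(2*a))
28384 - z(b(9)) = 28384 - (149 + 9**2)/(2*(9**2)) = 28384 - (149 + 81)/(2*81) = 28384 - 230/(2*81) = 28384 - 1*115/81 = 28384 - 115/81 = 2298989/81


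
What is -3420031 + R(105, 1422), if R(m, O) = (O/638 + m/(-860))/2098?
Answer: -393690247269391/115113064 ≈ -3.4200e+6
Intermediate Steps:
R(m, O) = -m/1804280 + O/1338524 (R(m, O) = (O*(1/638) + m*(-1/860))*(1/2098) = (O/638 - m/860)*(1/2098) = (-m/860 + O/638)*(1/2098) = -m/1804280 + O/1338524)
-3420031 + R(105, 1422) = -3420031 + (-1/1804280*105 + (1/1338524)*1422) = -3420031 + (-21/360856 + 711/669262) = -3420031 + 115593/115113064 = -393690247269391/115113064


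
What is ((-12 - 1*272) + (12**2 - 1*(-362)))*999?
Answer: 221778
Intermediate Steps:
((-12 - 1*272) + (12**2 - 1*(-362)))*999 = ((-12 - 272) + (144 + 362))*999 = (-284 + 506)*999 = 222*999 = 221778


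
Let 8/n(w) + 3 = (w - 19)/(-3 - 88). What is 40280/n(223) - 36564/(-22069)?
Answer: -52999679631/2008279 ≈ -26391.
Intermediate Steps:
n(w) = 8/(-254/91 - w/91) (n(w) = 8/(-3 + (w - 19)/(-3 - 88)) = 8/(-3 + (-19 + w)/(-91)) = 8/(-3 + (-19 + w)*(-1/91)) = 8/(-3 + (19/91 - w/91)) = 8/(-254/91 - w/91))
40280/n(223) - 36564/(-22069) = 40280/((-728/(254 + 223))) - 36564/(-22069) = 40280/((-728/477)) - 36564*(-1/22069) = 40280/((-728*1/477)) + 36564/22069 = 40280/(-728/477) + 36564/22069 = 40280*(-477/728) + 36564/22069 = -2401695/91 + 36564/22069 = -52999679631/2008279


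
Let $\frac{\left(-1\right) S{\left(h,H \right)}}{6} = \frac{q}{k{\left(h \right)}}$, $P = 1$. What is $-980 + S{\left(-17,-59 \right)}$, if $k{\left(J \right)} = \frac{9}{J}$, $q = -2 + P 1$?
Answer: $- \frac{2974}{3} \approx -991.33$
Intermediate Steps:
$q = -1$ ($q = -2 + 1 \cdot 1 = -2 + 1 = -1$)
$S{\left(h,H \right)} = \frac{2 h}{3}$ ($S{\left(h,H \right)} = - 6 \left(- \frac{1}{9 \frac{1}{h}}\right) = - 6 \left(- \frac{h}{9}\right) = \frac{2 h}{3}$)
$-980 + S{\left(-17,-59 \right)} = -980 + \frac{2}{3} \left(-17\right) = -980 - \frac{34}{3} = - \frac{2974}{3}$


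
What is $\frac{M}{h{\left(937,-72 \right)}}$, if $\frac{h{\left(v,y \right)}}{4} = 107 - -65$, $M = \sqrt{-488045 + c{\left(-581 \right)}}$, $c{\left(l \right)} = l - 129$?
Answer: $\frac{i \sqrt{488755}}{688} \approx 1.0161 i$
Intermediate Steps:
$c{\left(l \right)} = -129 + l$ ($c{\left(l \right)} = l - 129 = -129 + l$)
$M = i \sqrt{488755}$ ($M = \sqrt{-488045 - 710} = \sqrt{-488755} = i \sqrt{488755} \approx 699.11 i$)
$h{\left(v,y \right)} = 688$ ($h{\left(v,y \right)} = 4 \left(107 - -65\right) = 4 \left(107 + 65\right) = 4 \cdot 172 = 688$)
$\frac{M}{h{\left(937,-72 \right)}} = \frac{i \sqrt{488755}}{688}$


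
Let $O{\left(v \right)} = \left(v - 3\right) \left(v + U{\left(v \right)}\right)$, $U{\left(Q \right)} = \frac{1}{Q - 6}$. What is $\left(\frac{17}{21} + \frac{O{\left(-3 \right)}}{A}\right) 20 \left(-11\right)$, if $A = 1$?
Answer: $- \frac{89980}{21} \approx -4284.8$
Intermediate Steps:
$U{\left(Q \right)} = \frac{1}{-6 + Q}$ ($U{\left(Q \right)} = \frac{1}{Q - 6} = \frac{1}{-6 + Q}$)
$O{\left(v \right)} = \left(-3 + v\right) \left(v + \frac{1}{-6 + v}\right)$ ($O{\left(v \right)} = \left(v - 3\right) \left(v + \frac{1}{-6 + v}\right) = \left(-3 + v\right) \left(v + \frac{1}{-6 + v}\right)$)
$\left(\frac{17}{21} + \frac{O{\left(-3 \right)}}{A}\right) 20 \left(-11\right) = \left(\frac{17}{21} + \frac{\frac{1}{-6 - 3} \left(-3 - 3 - 3 \left(-6 - 3\right) \left(-3 - 3\right)\right)}{1}\right) 20 \left(-11\right) = \left(17 \cdot \frac{1}{21} + \frac{-3 - 3 - \left(-27\right) \left(-6\right)}{-9} \cdot 1\right) 20 \left(-11\right) = \left(\frac{17}{21} + - \frac{-3 - 3 - 162}{9} \cdot 1\right) 20 \left(-11\right) = \left(\frac{17}{21} + \left(- \frac{1}{9}\right) \left(-168\right) 1\right) 20 \left(-11\right) = \left(\frac{17}{21} + \frac{56}{3} \cdot 1\right) 20 \left(-11\right) = \left(\frac{17}{21} + \frac{56}{3}\right) 20 \left(-11\right) = \frac{409}{21} \cdot 20 \left(-11\right) = \frac{8180}{21} \left(-11\right) = - \frac{89980}{21}$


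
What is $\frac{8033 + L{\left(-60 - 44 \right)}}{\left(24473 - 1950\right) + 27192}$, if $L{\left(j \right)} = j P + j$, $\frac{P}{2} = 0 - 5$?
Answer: $\frac{8969}{49715} \approx 0.18041$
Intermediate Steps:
$P = -10$ ($P = 2 \left(0 - 5\right) = 2 \left(-5\right) = -10$)
$L{\left(j \right)} = - 9 j$ ($L{\left(j \right)} = j \left(-10\right) + j = - 10 j + j = - 9 j$)
$\frac{8033 + L{\left(-60 - 44 \right)}}{\left(24473 - 1950\right) + 27192} = \frac{8033 - 9 \left(-60 - 44\right)}{\left(24473 - 1950\right) + 27192} = \frac{8033 - 9 \left(-60 - 44\right)}{22523 + 27192} = \frac{8033 - -936}{49715} = \left(8033 + 936\right) \frac{1}{49715} = 8969 \cdot \frac{1}{49715} = \frac{8969}{49715}$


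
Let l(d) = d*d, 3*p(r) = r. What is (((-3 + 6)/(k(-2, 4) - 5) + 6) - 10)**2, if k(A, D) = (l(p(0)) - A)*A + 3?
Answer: 81/4 ≈ 20.250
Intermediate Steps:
p(r) = r/3
l(d) = d**2
k(A, D) = 3 - A**2 (k(A, D) = (((1/3)*0)**2 - A)*A + 3 = (0**2 - A)*A + 3 = (0 - A)*A + 3 = (-A)*A + 3 = -A**2 + 3 = 3 - A**2)
(((-3 + 6)/(k(-2, 4) - 5) + 6) - 10)**2 = (((-3 + 6)/((3 - 1*(-2)**2) - 5) + 6) - 10)**2 = ((3/((3 - 1*4) - 5) + 6) - 10)**2 = ((3/((3 - 4) - 5) + 6) - 10)**2 = ((3/(-1 - 5) + 6) - 10)**2 = ((3/(-6) + 6) - 10)**2 = ((3*(-1/6) + 6) - 10)**2 = ((-1/2 + 6) - 10)**2 = (11/2 - 10)**2 = (-9/2)**2 = 81/4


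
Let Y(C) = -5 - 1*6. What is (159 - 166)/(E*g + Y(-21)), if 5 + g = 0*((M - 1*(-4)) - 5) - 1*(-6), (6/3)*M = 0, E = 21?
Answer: -7/10 ≈ -0.70000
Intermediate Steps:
M = 0 (M = (½)*0 = 0)
Y(C) = -11 (Y(C) = -5 - 6 = -11)
g = 1 (g = -5 + (0*((0 - 1*(-4)) - 5) - 1*(-6)) = -5 + (0*((0 + 4) - 5) + 6) = -5 + (0*(4 - 5) + 6) = -5 + (0*(-1) + 6) = -5 + (0 + 6) = -5 + 6 = 1)
(159 - 166)/(E*g + Y(-21)) = (159 - 166)/(21*1 - 11) = -7/(21 - 11) = -7/10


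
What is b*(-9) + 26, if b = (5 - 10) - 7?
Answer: 134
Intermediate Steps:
b = -12 (b = -5 - 7 = -12)
b*(-9) + 26 = -12*(-9) + 26 = 108 + 26 = 134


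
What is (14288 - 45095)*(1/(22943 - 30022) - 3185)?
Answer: 694593599112/7079 ≈ 9.8120e+7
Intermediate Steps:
(14288 - 45095)*(1/(22943 - 30022) - 3185) = -30807*(1/(-7079) - 3185) = -30807*(-1/7079 - 3185) = -30807*(-22546616/7079) = 694593599112/7079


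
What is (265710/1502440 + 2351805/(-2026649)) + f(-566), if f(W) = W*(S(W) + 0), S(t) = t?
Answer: 97545492358858895/304491852356 ≈ 3.2036e+5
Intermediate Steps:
f(W) = W² (f(W) = W*(W + 0) = W*W = W²)
(265710/1502440 + 2351805/(-2026649)) + f(-566) = (265710/1502440 + 2351805/(-2026649)) + (-566)² = (265710*(1/1502440) + 2351805*(-1/2026649)) + 320356 = (26571/150244 - 2351805/2026649) + 320356 = -299494499841/304491852356 + 320356 = 97545492358858895/304491852356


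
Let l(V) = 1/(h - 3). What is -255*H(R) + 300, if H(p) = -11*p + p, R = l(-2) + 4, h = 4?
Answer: 13050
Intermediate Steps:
l(V) = 1 (l(V) = 1/(4 - 3) = 1/1 = 1)
R = 5 (R = 1 + 4 = 5)
H(p) = -10*p
-255*H(R) + 300 = -(-2550)*5 + 300 = -255*(-50) + 300 = 12750 + 300 = 13050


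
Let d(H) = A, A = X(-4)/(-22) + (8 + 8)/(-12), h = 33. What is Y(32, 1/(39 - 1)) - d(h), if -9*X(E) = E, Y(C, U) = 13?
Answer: 1421/99 ≈ 14.354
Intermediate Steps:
X(E) = -E/9
A = -134/99 (A = -1/9*(-4)/(-22) + (8 + 8)/(-12) = (4/9)*(-1/22) + 16*(-1/12) = -2/99 - 4/3 = -134/99 ≈ -1.3535)
d(H) = -134/99
Y(32, 1/(39 - 1)) - d(h) = 13 - 1*(-134/99) = 13 + 134/99 = 1421/99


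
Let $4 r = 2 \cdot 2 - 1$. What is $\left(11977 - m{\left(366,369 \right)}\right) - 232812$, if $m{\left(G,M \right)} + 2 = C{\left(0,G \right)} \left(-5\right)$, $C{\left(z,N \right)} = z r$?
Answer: $-220833$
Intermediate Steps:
$r = \frac{3}{4}$ ($r = \frac{2 \cdot 2 - 1}{4} = \frac{4 - 1}{4} = \frac{1}{4} \cdot 3 = \frac{3}{4} \approx 0.75$)
$C{\left(z,N \right)} = \frac{3 z}{4}$ ($C{\left(z,N \right)} = z \frac{3}{4} = \frac{3 z}{4}$)
$m{\left(G,M \right)} = -2$ ($m{\left(G,M \right)} = -2 + \frac{3}{4} \cdot 0 \left(-5\right) = -2 + 0 \left(-5\right) = -2 + 0 = -2$)
$\left(11977 - m{\left(366,369 \right)}\right) - 232812 = \left(11977 - -2\right) - 232812 = \left(11977 + 2\right) - 232812 = 11979 - 232812 = -220833$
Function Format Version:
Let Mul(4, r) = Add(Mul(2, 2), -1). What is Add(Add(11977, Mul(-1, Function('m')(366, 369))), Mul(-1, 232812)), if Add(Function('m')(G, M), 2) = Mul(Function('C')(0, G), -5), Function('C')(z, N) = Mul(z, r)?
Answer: -220833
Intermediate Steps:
r = Rational(3, 4) (r = Mul(Rational(1, 4), Add(Mul(2, 2), -1)) = Mul(Rational(1, 4), Add(4, -1)) = Mul(Rational(1, 4), 3) = Rational(3, 4) ≈ 0.75000)
Function('C')(z, N) = Mul(Rational(3, 4), z) (Function('C')(z, N) = Mul(z, Rational(3, 4)) = Mul(Rational(3, 4), z))
Function('m')(G, M) = -2 (Function('m')(G, M) = Add(-2, Mul(Mul(Rational(3, 4), 0), -5)) = Add(-2, Mul(0, -5)) = Add(-2, 0) = -2)
Add(Add(11977, Mul(-1, Function('m')(366, 369))), Mul(-1, 232812)) = Add(Add(11977, Mul(-1, -2)), Mul(-1, 232812)) = Add(Add(11977, 2), -232812) = Add(11979, -232812) = -220833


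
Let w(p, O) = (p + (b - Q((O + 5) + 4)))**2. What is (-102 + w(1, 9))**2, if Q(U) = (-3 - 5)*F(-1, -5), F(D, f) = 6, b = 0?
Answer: 5285401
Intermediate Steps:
Q(U) = -48 (Q(U) = (-3 - 5)*6 = -8*6 = -48)
w(p, O) = (48 + p)**2 (w(p, O) = (p + (0 - 1*(-48)))**2 = (p + (0 + 48))**2 = (p + 48)**2 = (48 + p)**2)
(-102 + w(1, 9))**2 = (-102 + (48 + 1)**2)**2 = (-102 + 49**2)**2 = (-102 + 2401)**2 = 2299**2 = 5285401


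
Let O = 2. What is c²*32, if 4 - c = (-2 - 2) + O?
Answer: 1152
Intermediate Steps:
c = 6 (c = 4 - ((-2 - 2) + 2) = 4 - (-4 + 2) = 4 - 1*(-2) = 4 + 2 = 6)
c²*32 = 6²*32 = 36*32 = 1152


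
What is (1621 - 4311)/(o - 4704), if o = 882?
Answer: 1345/1911 ≈ 0.70382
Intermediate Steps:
(1621 - 4311)/(o - 4704) = (1621 - 4311)/(882 - 4704) = -2690/(-3822) = -2690*(-1/3822) = 1345/1911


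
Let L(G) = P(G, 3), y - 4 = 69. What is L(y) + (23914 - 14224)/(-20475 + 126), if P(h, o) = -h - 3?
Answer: -1606/21 ≈ -76.476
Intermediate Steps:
y = 73 (y = 4 + 69 = 73)
P(h, o) = -3 - h
L(G) = -3 - G
L(y) + (23914 - 14224)/(-20475 + 126) = (-3 - 1*73) + (23914 - 14224)/(-20475 + 126) = (-3 - 73) + 9690/(-20349) = -76 + 9690*(-1/20349) = -76 - 10/21 = -1606/21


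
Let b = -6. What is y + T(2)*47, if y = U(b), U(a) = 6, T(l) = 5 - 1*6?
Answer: -41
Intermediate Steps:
T(l) = -1 (T(l) = 5 - 6 = -1)
y = 6
y + T(2)*47 = 6 - 1*47 = 6 - 47 = -41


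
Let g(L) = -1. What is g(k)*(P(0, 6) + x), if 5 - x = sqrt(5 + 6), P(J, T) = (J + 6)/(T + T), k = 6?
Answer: -11/2 + sqrt(11) ≈ -2.1834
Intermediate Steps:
P(J, T) = (6 + J)/(2*T) (P(J, T) = (6 + J)/((2*T)) = (6 + J)*(1/(2*T)) = (6 + J)/(2*T))
x = 5 - sqrt(11) (x = 5 - sqrt(5 + 6) = 5 - sqrt(11) ≈ 1.6834)
g(k)*(P(0, 6) + x) = -((1/2)*(6 + 0)/6 + (5 - sqrt(11))) = -((1/2)*(1/6)*6 + (5 - sqrt(11))) = -(1/2 + (5 - sqrt(11))) = -(11/2 - sqrt(11)) = -11/2 + sqrt(11)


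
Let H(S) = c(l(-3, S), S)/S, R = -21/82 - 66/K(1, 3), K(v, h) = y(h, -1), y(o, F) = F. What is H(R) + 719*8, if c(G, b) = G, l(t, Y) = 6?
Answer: 10336508/1797 ≈ 5752.1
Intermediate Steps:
K(v, h) = -1
R = 5391/82 (R = -21/82 - 66/(-1) = -21*1/82 - 66*(-1) = -21/82 + 66 = 5391/82 ≈ 65.744)
H(S) = 6/S
H(R) + 719*8 = 6/(5391/82) + 719*8 = 6*(82/5391) + 5752 = 164/1797 + 5752 = 10336508/1797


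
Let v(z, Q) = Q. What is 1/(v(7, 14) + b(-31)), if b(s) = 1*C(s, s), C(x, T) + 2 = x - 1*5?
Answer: -1/24 ≈ -0.041667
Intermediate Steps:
C(x, T) = -7 + x (C(x, T) = -2 + (x - 1*5) = -2 + (x - 5) = -2 + (-5 + x) = -7 + x)
b(s) = -7 + s (b(s) = 1*(-7 + s) = -7 + s)
1/(v(7, 14) + b(-31)) = 1/(14 + (-7 - 31)) = 1/(14 - 38) = 1/(-24) = -1/24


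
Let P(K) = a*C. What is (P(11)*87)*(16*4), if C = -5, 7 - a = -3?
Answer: -278400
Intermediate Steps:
a = 10 (a = 7 - 1*(-3) = 7 + 3 = 10)
P(K) = -50 (P(K) = 10*(-5) = -50)
(P(11)*87)*(16*4) = (-50*87)*(16*4) = -4350*64 = -278400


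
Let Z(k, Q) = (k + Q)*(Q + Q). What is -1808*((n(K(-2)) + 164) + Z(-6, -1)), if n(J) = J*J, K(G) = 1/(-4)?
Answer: -321937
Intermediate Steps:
K(G) = -¼
n(J) = J²
Z(k, Q) = 2*Q*(Q + k) (Z(k, Q) = (Q + k)*(2*Q) = 2*Q*(Q + k))
-1808*((n(K(-2)) + 164) + Z(-6, -1)) = -1808*(((-¼)² + 164) + 2*(-1)*(-1 - 6)) = -1808*((1/16 + 164) + 2*(-1)*(-7)) = -1808*(2625/16 + 14) = -1808*2849/16 = -321937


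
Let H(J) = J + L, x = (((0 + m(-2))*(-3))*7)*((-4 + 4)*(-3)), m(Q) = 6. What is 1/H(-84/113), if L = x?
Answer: -113/84 ≈ -1.3452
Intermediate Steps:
x = 0 (x = (((0 + 6)*(-3))*7)*((-4 + 4)*(-3)) = ((6*(-3))*7)*(0*(-3)) = -18*7*0 = -126*0 = 0)
L = 0
H(J) = J (H(J) = J + 0 = J)
1/H(-84/113) = 1/(-84/113) = -113/84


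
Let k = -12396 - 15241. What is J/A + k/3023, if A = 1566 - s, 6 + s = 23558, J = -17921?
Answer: -553451899/66463678 ≈ -8.3271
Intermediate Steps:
s = 23552 (s = -6 + 23558 = 23552)
k = -27637
A = -21986 (A = 1566 - 1*23552 = 1566 - 23552 = -21986)
J/A + k/3023 = -17921/(-21986) - 27637/3023 = -17921*(-1/21986) - 27637*1/3023 = 17921/21986 - 27637/3023 = -553451899/66463678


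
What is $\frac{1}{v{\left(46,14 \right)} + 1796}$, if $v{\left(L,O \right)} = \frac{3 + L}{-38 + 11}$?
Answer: $\frac{27}{48443} \approx 0.00055736$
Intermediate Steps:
$v{\left(L,O \right)} = - \frac{1}{9} - \frac{L}{27}$ ($v{\left(L,O \right)} = \frac{3 + L}{-27} = \left(3 + L\right) \left(- \frac{1}{27}\right) = - \frac{1}{9} - \frac{L}{27}$)
$\frac{1}{v{\left(46,14 \right)} + 1796} = \frac{1}{\left(- \frac{1}{9} - \frac{46}{27}\right) + 1796} = \frac{1}{- \frac{49}{27} + 1796} = \frac{1}{\frac{48443}{27}} = \frac{27}{48443}$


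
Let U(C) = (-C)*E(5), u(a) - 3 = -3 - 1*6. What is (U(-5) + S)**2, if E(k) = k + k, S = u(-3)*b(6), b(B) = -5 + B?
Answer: 1936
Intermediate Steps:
u(a) = -6 (u(a) = 3 + (-3 - 1*6) = 3 + (-3 - 6) = 3 - 9 = -6)
S = -6 (S = -6*(-5 + 6) = -6*1 = -6)
E(k) = 2*k
U(C) = -10*C (U(C) = (-C)*(2*5) = -C*10 = -10*C)
(U(-5) + S)**2 = (-10*(-5) - 6)**2 = (50 - 6)**2 = 44**2 = 1936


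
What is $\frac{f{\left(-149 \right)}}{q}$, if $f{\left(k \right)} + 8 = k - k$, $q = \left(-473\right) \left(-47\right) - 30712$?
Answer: $\frac{8}{8481} \approx 0.00094328$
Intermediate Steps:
$q = -8481$ ($q = 22231 - 30712 = -8481$)
$f{\left(k \right)} = -8$ ($f{\left(k \right)} = -8 + \left(k - k\right) = -8 + 0 = -8$)
$\frac{f{\left(-149 \right)}}{q} = - \frac{8}{-8481} = \left(-8\right) \left(- \frac{1}{8481}\right) = \frac{8}{8481}$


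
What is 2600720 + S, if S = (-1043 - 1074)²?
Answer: 7082409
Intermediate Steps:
S = 4481689 (S = (-2117)² = 4481689)
2600720 + S = 2600720 + 4481689 = 7082409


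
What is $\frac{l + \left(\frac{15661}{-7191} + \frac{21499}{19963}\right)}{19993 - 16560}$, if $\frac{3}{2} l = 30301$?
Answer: $\frac{2899727107988}{492820651989} \approx 5.8839$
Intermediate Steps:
$l = \frac{60602}{3}$ ($l = \frac{2}{3} \cdot 30301 = \frac{60602}{3} \approx 20201.0$)
$\frac{l + \left(\frac{15661}{-7191} + \frac{21499}{19963}\right)}{19993 - 16560} = \frac{\frac{60602}{3} + \left(\frac{15661}{-7191} + \frac{21499}{19963}\right)}{19993 - 16560} = \frac{\frac{60602}{3} + \left(15661 \left(- \frac{1}{7191}\right) + 21499 \cdot \frac{1}{19963}\right)}{3433} = \left(\frac{60602}{3} + \left(- \frac{15661}{7191} + \frac{21499}{19963}\right)\right) \frac{1}{3433} = \left(\frac{60602}{3} - \frac{158041234}{143553933}\right) \frac{1}{3433} = \frac{2899727107988}{143553933} \cdot \frac{1}{3433} = \frac{2899727107988}{492820651989}$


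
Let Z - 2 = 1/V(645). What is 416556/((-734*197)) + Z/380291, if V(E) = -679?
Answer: -53780944891999/18668873467111 ≈ -2.8808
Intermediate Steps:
Z = 1357/679 (Z = 2 + 1/(-679) = 2 - 1/679 = 1357/679 ≈ 1.9985)
416556/((-734*197)) + Z/380291 = 416556/((-734*197)) + (1357/679)/380291 = 416556/(-144598) + (1357/679)*(1/380291) = 416556*(-1/144598) + 1357/258217589 = -208278/72299 + 1357/258217589 = -53780944891999/18668873467111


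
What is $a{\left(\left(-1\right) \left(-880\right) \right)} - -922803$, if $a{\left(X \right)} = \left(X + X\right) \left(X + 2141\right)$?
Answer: $6239763$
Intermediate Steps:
$a{\left(X \right)} = 2 X \left(2141 + X\right)$
$a{\left(\left(-1\right) \left(-880\right) \right)} - -922803 = 2 \left(\left(-1\right) \left(-880\right)\right) \left(2141 - -880\right) - -922803 = 2 \cdot 880 \left(2141 + 880\right) + 922803 = 2 \cdot 880 \cdot 3021 + 922803 = 5316960 + 922803 = 6239763$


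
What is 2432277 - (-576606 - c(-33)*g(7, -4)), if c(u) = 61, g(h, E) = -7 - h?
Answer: 3008029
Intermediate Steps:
2432277 - (-576606 - c(-33)*g(7, -4)) = 2432277 - (-576606 - 61*(-7 - 1*7)) = 2432277 - (-576606 - 61*(-7 - 7)) = 2432277 - (-576606 - 61*(-14)) = 2432277 - (-576606 - 1*(-854)) = 2432277 - (-576606 + 854) = 2432277 - 1*(-575752) = 2432277 + 575752 = 3008029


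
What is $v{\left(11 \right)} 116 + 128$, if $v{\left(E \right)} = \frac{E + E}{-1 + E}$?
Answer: $\frac{1916}{5} \approx 383.2$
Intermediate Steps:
$v{\left(E \right)} = \frac{2 E}{-1 + E}$
$v{\left(11 \right)} 116 + 128 = 2 \cdot 11 \frac{1}{-1 + 11} \cdot 116 + 128 = 2 \cdot 11 \cdot \frac{1}{10} \cdot 116 + 128 = \frac{11}{5} \cdot 116 + 128 = \frac{1276}{5} + 128 = \frac{1916}{5}$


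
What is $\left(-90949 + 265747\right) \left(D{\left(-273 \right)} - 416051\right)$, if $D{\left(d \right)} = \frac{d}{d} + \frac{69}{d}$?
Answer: $- \frac{509073264558}{7} \approx -7.2725 \cdot 10^{10}$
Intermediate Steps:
$D{\left(d \right)} = 1 + \frac{69}{d}$
$\left(-90949 + 265747\right) \left(D{\left(-273 \right)} - 416051\right) = \left(-90949 + 265747\right) \left(\frac{69 - 273}{-273} - 416051\right) = 174798 \left(\left(- \frac{1}{273}\right) \left(-204\right) - 416051\right) = 174798 \left(\frac{68}{91} - 416051\right) = 174798 \left(- \frac{37860573}{91}\right) = - \frac{509073264558}{7}$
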